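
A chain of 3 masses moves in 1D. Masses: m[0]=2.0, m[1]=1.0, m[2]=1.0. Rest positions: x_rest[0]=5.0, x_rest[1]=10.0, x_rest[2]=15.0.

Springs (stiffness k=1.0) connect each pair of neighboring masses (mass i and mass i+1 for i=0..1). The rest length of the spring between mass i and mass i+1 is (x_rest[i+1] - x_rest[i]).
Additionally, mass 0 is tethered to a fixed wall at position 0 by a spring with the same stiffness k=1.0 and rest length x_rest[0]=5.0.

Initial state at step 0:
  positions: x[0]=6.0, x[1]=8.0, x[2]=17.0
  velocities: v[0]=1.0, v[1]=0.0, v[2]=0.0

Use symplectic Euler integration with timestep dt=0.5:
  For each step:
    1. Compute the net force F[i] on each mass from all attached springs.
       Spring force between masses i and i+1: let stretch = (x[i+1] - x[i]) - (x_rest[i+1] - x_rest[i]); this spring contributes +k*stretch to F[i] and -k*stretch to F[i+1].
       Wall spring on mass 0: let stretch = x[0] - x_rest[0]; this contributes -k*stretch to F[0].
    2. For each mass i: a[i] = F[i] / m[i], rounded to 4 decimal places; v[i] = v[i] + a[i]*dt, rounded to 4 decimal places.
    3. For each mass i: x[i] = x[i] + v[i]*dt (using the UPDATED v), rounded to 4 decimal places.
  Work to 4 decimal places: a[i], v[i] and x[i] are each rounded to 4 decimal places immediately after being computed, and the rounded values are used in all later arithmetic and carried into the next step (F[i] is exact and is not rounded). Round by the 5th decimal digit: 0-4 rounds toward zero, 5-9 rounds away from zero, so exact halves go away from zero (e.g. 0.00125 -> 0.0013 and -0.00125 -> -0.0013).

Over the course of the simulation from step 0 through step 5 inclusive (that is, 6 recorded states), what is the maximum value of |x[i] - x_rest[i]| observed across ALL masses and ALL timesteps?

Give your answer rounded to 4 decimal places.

Step 0: x=[6.0000 8.0000 17.0000] v=[1.0000 0.0000 0.0000]
Step 1: x=[6.0000 9.7500 16.0000] v=[0.0000 3.5000 -2.0000]
Step 2: x=[5.7188 12.1250 14.6875] v=[-0.5625 4.7500 -2.6250]
Step 3: x=[5.5235 13.5391 13.9844] v=[-0.3907 2.8282 -1.4063]
Step 4: x=[5.6397 13.0606 14.4200] v=[0.2324 -0.9570 0.8711]
Step 5: x=[5.9786 11.0667 15.7657] v=[0.6777 -3.9878 2.6914]
Max displacement = 3.5391

Answer: 3.5391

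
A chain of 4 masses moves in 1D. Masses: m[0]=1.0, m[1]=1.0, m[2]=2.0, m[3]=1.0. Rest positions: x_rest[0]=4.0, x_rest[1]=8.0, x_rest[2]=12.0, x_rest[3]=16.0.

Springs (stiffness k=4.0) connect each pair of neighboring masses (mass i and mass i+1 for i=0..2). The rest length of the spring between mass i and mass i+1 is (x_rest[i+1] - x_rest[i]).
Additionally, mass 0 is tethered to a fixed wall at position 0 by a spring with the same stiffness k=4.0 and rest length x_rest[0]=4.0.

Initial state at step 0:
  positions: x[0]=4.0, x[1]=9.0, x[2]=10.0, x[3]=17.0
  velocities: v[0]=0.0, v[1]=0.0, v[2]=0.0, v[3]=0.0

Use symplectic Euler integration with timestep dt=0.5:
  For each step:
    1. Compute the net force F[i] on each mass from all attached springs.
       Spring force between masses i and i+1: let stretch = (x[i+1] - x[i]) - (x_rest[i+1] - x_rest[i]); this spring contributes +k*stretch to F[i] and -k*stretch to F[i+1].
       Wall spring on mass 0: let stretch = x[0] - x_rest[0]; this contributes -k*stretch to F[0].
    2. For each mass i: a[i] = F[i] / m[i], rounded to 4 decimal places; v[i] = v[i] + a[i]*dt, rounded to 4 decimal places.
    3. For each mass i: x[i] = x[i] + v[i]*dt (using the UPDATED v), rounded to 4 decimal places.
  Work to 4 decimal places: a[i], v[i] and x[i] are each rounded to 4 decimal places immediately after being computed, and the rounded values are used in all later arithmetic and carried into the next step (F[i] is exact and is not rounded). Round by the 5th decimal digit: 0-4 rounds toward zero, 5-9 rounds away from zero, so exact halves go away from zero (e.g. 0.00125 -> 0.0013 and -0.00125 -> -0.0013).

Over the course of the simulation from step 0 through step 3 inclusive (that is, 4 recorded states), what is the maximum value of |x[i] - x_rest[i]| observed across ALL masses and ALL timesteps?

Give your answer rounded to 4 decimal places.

Step 0: x=[4.0000 9.0000 10.0000 17.0000] v=[0.0000 0.0000 0.0000 0.0000]
Step 1: x=[5.0000 5.0000 13.0000 14.0000] v=[2.0000 -8.0000 6.0000 -6.0000]
Step 2: x=[1.0000 9.0000 12.5000 14.0000] v=[-8.0000 8.0000 -1.0000 0.0000]
Step 3: x=[4.0000 8.5000 11.0000 16.5000] v=[6.0000 -1.0000 -3.0000 5.0000]
Max displacement = 3.0000

Answer: 3.0000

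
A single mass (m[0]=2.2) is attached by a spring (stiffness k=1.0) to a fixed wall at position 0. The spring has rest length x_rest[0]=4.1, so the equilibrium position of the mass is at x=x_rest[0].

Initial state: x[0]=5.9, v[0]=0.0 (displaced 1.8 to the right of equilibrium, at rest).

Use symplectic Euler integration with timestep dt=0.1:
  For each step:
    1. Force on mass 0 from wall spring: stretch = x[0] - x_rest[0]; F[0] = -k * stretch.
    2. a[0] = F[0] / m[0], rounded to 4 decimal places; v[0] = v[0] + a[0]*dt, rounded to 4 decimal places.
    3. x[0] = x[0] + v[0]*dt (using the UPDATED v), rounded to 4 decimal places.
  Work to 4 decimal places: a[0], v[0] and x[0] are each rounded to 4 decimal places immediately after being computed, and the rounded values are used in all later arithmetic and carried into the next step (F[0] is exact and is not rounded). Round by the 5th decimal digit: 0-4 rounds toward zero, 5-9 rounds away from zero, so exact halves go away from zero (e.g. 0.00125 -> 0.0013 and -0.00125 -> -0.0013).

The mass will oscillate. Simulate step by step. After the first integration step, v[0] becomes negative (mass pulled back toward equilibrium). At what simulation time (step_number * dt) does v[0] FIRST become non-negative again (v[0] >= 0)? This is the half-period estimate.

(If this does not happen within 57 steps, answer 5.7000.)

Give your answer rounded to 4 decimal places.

Answer: 4.7000

Derivation:
Step 0: x=[5.9000] v=[0.0000]
Step 1: x=[5.8918] v=[-0.0818]
Step 2: x=[5.8755] v=[-0.1633]
Step 3: x=[5.8511] v=[-0.2440]
Step 4: x=[5.8187] v=[-0.3236]
Step 5: x=[5.7785] v=[-0.4017]
Step 6: x=[5.7307] v=[-0.4780]
Step 7: x=[5.6755] v=[-0.5521]
Step 8: x=[5.6131] v=[-0.6237]
Step 9: x=[5.5439] v=[-0.6925]
Step 10: x=[5.4681] v=[-0.7581]
Step 11: x=[5.3861] v=[-0.8203]
Step 12: x=[5.2982] v=[-0.8788]
Step 13: x=[5.2049] v=[-0.9333]
Step 14: x=[5.1066] v=[-0.9835]
Step 15: x=[5.0037] v=[-1.0293]
Step 16: x=[4.8967] v=[-1.0704]
Step 17: x=[4.7860] v=[-1.1066]
Step 18: x=[4.6722] v=[-1.1378]
Step 19: x=[4.5558] v=[-1.1638]
Step 20: x=[4.4374] v=[-1.1845]
Step 21: x=[4.3174] v=[-1.1998]
Step 22: x=[4.1964] v=[-1.2097]
Step 23: x=[4.0750] v=[-1.2141]
Step 24: x=[3.9537] v=[-1.2130]
Step 25: x=[3.8331] v=[-1.2064]
Step 26: x=[3.7137] v=[-1.1943]
Step 27: x=[3.5960] v=[-1.1767]
Step 28: x=[3.4806] v=[-1.1538]
Step 29: x=[3.3680] v=[-1.1257]
Step 30: x=[3.2588] v=[-1.0924]
Step 31: x=[3.1534] v=[-1.0542]
Step 32: x=[3.0523] v=[-1.0112]
Step 33: x=[2.9559] v=[-0.9636]
Step 34: x=[2.8647] v=[-0.9116]
Step 35: x=[2.7792] v=[-0.8555]
Step 36: x=[2.6997] v=[-0.7955]
Step 37: x=[2.6265] v=[-0.7319]
Step 38: x=[2.5600] v=[-0.6649]
Step 39: x=[2.5005] v=[-0.5949]
Step 40: x=[2.4483] v=[-0.5222]
Step 41: x=[2.4036] v=[-0.4471]
Step 42: x=[2.3666] v=[-0.3700]
Step 43: x=[2.3375] v=[-0.2912]
Step 44: x=[2.3164] v=[-0.2111]
Step 45: x=[2.3034] v=[-0.1300]
Step 46: x=[2.2986] v=[-0.0483]
Step 47: x=[2.3020] v=[0.0336]
First v>=0 after going negative at step 47, time=4.7000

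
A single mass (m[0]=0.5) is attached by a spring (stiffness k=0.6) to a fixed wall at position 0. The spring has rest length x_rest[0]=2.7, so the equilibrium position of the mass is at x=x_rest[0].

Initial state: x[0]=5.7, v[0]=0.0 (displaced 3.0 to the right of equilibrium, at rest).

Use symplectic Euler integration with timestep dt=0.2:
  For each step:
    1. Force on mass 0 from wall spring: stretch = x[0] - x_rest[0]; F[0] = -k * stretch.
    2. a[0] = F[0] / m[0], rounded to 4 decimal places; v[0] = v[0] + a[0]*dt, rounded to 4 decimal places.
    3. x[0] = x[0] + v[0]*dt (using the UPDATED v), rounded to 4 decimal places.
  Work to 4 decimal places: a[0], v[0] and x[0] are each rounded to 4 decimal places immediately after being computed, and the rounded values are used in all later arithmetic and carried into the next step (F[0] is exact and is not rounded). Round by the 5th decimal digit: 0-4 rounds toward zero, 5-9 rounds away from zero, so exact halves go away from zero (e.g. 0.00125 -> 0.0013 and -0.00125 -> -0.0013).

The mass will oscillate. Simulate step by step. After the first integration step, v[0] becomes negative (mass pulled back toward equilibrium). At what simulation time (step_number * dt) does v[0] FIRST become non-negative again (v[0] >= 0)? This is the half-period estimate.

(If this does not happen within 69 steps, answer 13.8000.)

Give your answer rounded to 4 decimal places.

Answer: 3.0000

Derivation:
Step 0: x=[5.7000] v=[0.0000]
Step 1: x=[5.5560] v=[-0.7200]
Step 2: x=[5.2749] v=[-1.4054]
Step 3: x=[4.8702] v=[-2.0234]
Step 4: x=[4.3614] v=[-2.5442]
Step 5: x=[3.7728] v=[-2.9429]
Step 6: x=[3.1327] v=[-3.2004]
Step 7: x=[2.4719] v=[-3.3042]
Step 8: x=[1.8220] v=[-3.2495]
Step 9: x=[1.2142] v=[-3.0388]
Step 10: x=[0.6778] v=[-2.6822]
Step 11: x=[0.2384] v=[-2.1969]
Step 12: x=[-0.0828] v=[-1.6061]
Step 13: x=[-0.2704] v=[-0.9382]
Step 14: x=[-0.3155] v=[-0.2253]
Step 15: x=[-0.2158] v=[0.4984]
First v>=0 after going negative at step 15, time=3.0000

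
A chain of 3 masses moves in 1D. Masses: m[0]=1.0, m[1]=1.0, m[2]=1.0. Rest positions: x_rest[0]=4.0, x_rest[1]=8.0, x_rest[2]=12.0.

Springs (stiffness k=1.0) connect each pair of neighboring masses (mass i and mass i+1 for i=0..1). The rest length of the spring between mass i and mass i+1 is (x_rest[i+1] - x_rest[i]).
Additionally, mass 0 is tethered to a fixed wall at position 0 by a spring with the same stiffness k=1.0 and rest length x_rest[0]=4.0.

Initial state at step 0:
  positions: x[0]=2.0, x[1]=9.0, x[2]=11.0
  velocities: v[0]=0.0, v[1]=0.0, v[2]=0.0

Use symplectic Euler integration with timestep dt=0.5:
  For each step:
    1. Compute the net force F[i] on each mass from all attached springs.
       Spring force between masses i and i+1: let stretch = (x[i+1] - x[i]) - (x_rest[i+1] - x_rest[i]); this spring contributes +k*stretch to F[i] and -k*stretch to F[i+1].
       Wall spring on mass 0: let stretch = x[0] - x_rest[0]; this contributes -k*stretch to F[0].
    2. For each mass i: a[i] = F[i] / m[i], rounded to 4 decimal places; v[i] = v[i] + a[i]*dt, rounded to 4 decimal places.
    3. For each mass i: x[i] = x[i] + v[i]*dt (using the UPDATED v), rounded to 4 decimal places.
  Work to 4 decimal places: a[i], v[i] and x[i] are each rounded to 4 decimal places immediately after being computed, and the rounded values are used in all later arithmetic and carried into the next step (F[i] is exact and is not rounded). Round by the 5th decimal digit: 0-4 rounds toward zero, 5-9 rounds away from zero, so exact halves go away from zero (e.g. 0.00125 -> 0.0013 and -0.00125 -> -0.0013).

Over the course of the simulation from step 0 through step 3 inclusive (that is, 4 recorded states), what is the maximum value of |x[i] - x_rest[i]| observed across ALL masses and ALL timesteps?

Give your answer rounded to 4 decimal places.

Answer: 2.0625

Derivation:
Step 0: x=[2.0000 9.0000 11.0000] v=[0.0000 0.0000 0.0000]
Step 1: x=[3.2500 7.7500 11.5000] v=[2.5000 -2.5000 1.0000]
Step 2: x=[4.8125 6.3125 12.0625] v=[3.1250 -2.8750 1.1250]
Step 3: x=[5.5469 5.9375 12.1875] v=[1.4688 -0.7500 0.2500]
Max displacement = 2.0625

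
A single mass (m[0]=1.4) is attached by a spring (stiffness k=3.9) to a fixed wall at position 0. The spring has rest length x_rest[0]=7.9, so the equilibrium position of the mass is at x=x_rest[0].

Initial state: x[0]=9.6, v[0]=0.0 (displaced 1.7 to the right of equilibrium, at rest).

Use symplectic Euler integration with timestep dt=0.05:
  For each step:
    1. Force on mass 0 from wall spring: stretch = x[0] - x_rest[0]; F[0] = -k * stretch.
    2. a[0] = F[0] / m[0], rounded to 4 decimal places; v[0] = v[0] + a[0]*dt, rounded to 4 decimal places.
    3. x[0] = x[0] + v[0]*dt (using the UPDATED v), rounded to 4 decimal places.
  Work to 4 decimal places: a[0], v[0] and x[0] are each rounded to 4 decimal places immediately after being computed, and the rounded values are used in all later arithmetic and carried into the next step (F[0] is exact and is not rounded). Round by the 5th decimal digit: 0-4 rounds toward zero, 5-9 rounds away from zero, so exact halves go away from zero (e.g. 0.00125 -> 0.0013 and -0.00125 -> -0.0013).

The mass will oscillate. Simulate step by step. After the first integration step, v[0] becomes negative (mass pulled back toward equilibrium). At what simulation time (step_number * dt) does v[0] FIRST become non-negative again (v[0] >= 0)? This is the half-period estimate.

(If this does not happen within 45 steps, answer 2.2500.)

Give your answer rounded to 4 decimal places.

Answer: 1.9000

Derivation:
Step 0: x=[9.6000] v=[0.0000]
Step 1: x=[9.5882] v=[-0.2368]
Step 2: x=[9.5646] v=[-0.4719]
Step 3: x=[9.5294] v=[-0.7038]
Step 4: x=[9.4829] v=[-0.9308]
Step 5: x=[9.4253] v=[-1.1513]
Step 6: x=[9.3571] v=[-1.3638]
Step 7: x=[9.2788] v=[-1.5668]
Step 8: x=[9.1909] v=[-1.7588]
Step 9: x=[9.0940] v=[-1.9386]
Step 10: x=[8.9888] v=[-2.1049]
Step 11: x=[8.8760] v=[-2.2566]
Step 12: x=[8.7564] v=[-2.3925]
Step 13: x=[8.6308] v=[-2.5118]
Step 14: x=[8.5001] v=[-2.6136]
Step 15: x=[8.3652] v=[-2.6972]
Step 16: x=[8.2271] v=[-2.7620]
Step 17: x=[8.0867] v=[-2.8076]
Step 18: x=[7.9450] v=[-2.8336]
Step 19: x=[7.8030] v=[-2.8399]
Step 20: x=[7.6617] v=[-2.8264]
Step 21: x=[7.5220] v=[-2.7932]
Step 22: x=[7.3850] v=[-2.7406]
Step 23: x=[7.2516] v=[-2.6689]
Step 24: x=[7.1227] v=[-2.5786]
Step 25: x=[6.9992] v=[-2.4703]
Step 26: x=[6.8820] v=[-2.3448]
Step 27: x=[6.7719] v=[-2.2030]
Step 28: x=[6.6696] v=[-2.0459]
Step 29: x=[6.5759] v=[-1.8745]
Step 30: x=[6.4914] v=[-1.6901]
Step 31: x=[6.4167] v=[-1.4939]
Step 32: x=[6.3523] v=[-1.2873]
Step 33: x=[6.2987] v=[-1.0717]
Step 34: x=[6.2563] v=[-0.8487]
Step 35: x=[6.2253] v=[-0.6198]
Step 36: x=[6.2060] v=[-0.3865]
Step 37: x=[6.1985] v=[-0.1506]
Step 38: x=[6.2028] v=[0.0864]
First v>=0 after going negative at step 38, time=1.9000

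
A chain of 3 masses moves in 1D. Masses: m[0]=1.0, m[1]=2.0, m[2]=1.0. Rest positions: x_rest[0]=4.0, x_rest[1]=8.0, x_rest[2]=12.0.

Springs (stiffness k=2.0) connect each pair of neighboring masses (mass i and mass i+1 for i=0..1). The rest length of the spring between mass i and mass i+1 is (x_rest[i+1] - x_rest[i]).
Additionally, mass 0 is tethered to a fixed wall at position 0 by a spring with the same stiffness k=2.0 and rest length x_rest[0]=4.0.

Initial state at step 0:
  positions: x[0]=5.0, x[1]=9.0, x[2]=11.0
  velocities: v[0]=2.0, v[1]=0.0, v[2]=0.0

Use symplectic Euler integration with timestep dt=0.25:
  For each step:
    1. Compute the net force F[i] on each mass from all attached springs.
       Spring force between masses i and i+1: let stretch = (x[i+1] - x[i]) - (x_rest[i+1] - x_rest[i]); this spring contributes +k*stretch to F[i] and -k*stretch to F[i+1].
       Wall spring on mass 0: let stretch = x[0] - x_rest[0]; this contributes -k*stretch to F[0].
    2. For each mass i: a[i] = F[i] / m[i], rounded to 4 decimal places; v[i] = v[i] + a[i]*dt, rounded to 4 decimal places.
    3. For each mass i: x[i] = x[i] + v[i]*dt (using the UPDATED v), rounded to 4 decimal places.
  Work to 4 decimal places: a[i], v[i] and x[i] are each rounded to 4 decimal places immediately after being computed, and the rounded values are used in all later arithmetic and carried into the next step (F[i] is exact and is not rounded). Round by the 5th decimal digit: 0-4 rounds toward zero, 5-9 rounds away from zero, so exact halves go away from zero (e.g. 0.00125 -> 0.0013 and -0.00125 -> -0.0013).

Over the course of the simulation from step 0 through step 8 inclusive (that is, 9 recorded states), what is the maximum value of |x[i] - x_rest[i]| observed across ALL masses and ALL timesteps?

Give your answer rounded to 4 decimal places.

Step 0: x=[5.0000 9.0000 11.0000] v=[2.0000 0.0000 0.0000]
Step 1: x=[5.3750 8.8750 11.2500] v=[1.5000 -0.5000 1.0000]
Step 2: x=[5.5156 8.6797 11.7031] v=[0.5625 -0.7813 1.8125]
Step 3: x=[5.3623 8.4756 12.2783] v=[-0.6133 -0.8165 2.3008]
Step 4: x=[4.9279 8.3146 12.8782] v=[-1.7378 -0.6442 2.3995]
Step 5: x=[4.3008 8.2271 13.4076] v=[-2.5084 -0.3500 2.1177]
Step 6: x=[3.6269 8.2180 13.7895] v=[-2.6957 -0.0365 1.5275]
Step 7: x=[3.0735 8.2702 13.9750] v=[-2.2136 0.2086 0.7418]
Step 8: x=[2.7855 8.3541 13.9474] v=[-1.1520 0.3356 -0.1106]
Max displacement = 1.9750

Answer: 1.9750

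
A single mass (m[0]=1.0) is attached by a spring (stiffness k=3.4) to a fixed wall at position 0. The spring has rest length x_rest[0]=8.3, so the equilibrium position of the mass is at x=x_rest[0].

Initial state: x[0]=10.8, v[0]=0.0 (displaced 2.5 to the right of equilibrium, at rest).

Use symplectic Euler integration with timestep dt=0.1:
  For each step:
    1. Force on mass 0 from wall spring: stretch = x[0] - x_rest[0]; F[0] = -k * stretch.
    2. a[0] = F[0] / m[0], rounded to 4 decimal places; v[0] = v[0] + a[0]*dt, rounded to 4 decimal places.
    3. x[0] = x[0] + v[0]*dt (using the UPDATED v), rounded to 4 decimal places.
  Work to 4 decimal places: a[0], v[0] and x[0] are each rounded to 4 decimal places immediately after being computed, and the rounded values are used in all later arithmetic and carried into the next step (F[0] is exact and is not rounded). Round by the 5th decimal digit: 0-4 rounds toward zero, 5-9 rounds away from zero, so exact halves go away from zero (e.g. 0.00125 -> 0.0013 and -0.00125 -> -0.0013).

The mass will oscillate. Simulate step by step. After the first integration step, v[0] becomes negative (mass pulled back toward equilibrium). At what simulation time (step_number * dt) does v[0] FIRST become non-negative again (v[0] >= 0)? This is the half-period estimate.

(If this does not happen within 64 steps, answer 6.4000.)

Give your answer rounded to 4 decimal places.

Answer: 1.8000

Derivation:
Step 0: x=[10.8000] v=[0.0000]
Step 1: x=[10.7150] v=[-0.8500]
Step 2: x=[10.5479] v=[-1.6711]
Step 3: x=[10.3044] v=[-2.4354]
Step 4: x=[9.9927] v=[-3.1169]
Step 5: x=[9.6235] v=[-3.6924]
Step 6: x=[9.2093] v=[-4.1424]
Step 7: x=[8.7641] v=[-4.4516]
Step 8: x=[8.3032] v=[-4.6094]
Step 9: x=[7.8422] v=[-4.6105]
Step 10: x=[7.3967] v=[-4.4549]
Step 11: x=[6.9819] v=[-4.1478]
Step 12: x=[6.6119] v=[-3.6997]
Step 13: x=[6.2993] v=[-3.1258]
Step 14: x=[6.0547] v=[-2.4456]
Step 15: x=[5.8865] v=[-1.6822]
Step 16: x=[5.8003] v=[-0.8616]
Step 17: x=[5.7991] v=[-0.0117]
Step 18: x=[5.8830] v=[0.8386]
First v>=0 after going negative at step 18, time=1.8000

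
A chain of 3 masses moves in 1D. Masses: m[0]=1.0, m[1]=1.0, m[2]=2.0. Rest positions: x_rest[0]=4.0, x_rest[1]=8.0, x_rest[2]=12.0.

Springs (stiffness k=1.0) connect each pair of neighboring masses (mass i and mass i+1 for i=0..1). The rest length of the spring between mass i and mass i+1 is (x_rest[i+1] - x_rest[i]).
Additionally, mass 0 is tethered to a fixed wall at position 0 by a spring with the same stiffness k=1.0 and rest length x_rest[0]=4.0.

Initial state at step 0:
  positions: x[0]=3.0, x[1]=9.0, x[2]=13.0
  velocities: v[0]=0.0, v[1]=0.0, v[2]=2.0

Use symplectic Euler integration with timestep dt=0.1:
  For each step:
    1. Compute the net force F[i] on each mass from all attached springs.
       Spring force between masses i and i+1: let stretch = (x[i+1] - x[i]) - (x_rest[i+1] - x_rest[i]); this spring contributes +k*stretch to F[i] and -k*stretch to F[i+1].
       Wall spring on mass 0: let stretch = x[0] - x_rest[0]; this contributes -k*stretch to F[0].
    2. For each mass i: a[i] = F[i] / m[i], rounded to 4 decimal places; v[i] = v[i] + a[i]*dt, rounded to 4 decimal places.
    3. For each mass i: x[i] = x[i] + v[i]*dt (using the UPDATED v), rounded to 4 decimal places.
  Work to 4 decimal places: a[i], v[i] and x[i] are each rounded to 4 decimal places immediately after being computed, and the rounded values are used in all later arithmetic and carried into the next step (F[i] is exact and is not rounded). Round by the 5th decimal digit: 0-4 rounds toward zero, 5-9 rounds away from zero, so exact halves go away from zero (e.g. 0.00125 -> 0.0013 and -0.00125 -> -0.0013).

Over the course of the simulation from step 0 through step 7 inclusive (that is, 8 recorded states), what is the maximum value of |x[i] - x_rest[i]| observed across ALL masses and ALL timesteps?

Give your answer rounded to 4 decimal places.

Step 0: x=[3.0000 9.0000 13.0000] v=[0.0000 0.0000 2.0000]
Step 1: x=[3.0300 8.9800 13.2000] v=[0.3000 -0.2000 2.0000]
Step 2: x=[3.0892 8.9427 13.3989] v=[0.5920 -0.3730 1.9890]
Step 3: x=[3.1760 8.8914 13.5955] v=[0.8684 -0.5127 1.9662]
Step 4: x=[3.2882 8.8300 13.7886] v=[1.1223 -0.6138 1.9310]
Step 5: x=[3.4230 8.7628 13.9769] v=[1.3477 -0.6721 1.8831]
Step 6: x=[3.5769 8.6943 14.1591] v=[1.5394 -0.6847 1.8224]
Step 7: x=[3.7463 8.6293 14.3340] v=[1.6935 -0.6500 1.7492]
Max displacement = 2.3340

Answer: 2.3340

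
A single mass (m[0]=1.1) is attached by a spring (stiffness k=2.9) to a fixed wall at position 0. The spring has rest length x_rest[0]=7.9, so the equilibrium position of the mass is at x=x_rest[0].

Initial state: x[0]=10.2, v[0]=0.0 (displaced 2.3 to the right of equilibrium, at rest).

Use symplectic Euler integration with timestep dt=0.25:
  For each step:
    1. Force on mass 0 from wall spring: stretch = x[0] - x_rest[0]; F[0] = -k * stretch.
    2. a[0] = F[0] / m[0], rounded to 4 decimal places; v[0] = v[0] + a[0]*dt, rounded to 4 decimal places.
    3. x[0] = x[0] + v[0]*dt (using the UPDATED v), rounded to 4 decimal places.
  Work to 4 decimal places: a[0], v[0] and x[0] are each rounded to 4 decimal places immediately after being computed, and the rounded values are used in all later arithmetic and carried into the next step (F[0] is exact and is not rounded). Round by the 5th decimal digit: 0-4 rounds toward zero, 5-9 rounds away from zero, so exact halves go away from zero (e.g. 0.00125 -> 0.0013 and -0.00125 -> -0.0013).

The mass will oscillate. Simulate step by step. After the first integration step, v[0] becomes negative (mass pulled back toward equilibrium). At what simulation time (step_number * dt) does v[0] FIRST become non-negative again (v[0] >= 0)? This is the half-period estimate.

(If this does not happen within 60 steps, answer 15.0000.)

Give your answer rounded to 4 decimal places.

Answer: 2.0000

Derivation:
Step 0: x=[10.2000] v=[0.0000]
Step 1: x=[9.8210] v=[-1.5159]
Step 2: x=[9.1255] v=[-2.7820]
Step 3: x=[8.2281] v=[-3.5897]
Step 4: x=[7.2766] v=[-3.8060]
Step 5: x=[6.4278] v=[-3.3951]
Step 6: x=[5.8216] v=[-2.4248]
Step 7: x=[5.5579] v=[-1.0550]
Step 8: x=[5.6801] v=[0.4887]
First v>=0 after going negative at step 8, time=2.0000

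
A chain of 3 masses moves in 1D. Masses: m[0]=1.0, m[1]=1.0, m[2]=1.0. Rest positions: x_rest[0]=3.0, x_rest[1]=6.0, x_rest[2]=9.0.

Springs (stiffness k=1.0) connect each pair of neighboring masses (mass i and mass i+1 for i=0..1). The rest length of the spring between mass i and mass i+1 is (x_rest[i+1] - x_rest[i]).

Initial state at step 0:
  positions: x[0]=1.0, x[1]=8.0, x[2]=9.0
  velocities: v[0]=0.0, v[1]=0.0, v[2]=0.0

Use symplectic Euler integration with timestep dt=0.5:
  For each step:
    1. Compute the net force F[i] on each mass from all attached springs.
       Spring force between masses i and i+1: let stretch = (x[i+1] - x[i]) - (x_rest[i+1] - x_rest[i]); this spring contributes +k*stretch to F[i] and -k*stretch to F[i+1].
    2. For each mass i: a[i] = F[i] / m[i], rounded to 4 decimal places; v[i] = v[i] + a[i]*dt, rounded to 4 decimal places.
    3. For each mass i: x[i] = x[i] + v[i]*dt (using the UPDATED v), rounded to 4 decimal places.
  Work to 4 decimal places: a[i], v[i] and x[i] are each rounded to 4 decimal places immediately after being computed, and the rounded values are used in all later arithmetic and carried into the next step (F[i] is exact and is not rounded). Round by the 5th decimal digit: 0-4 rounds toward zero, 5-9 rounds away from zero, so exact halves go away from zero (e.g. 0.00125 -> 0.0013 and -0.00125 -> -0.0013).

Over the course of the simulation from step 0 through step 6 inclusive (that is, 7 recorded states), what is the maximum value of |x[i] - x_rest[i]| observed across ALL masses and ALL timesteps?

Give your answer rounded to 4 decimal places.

Step 0: x=[1.0000 8.0000 9.0000] v=[0.0000 0.0000 0.0000]
Step 1: x=[2.0000 6.5000 9.5000] v=[2.0000 -3.0000 1.0000]
Step 2: x=[3.3750 4.6250 10.0000] v=[2.7500 -3.7500 1.0000]
Step 3: x=[4.3125 3.7813 9.9063] v=[1.8750 -1.6875 -0.1875]
Step 4: x=[4.3672 4.6016 9.0313] v=[0.1094 1.6406 -1.7500]
Step 5: x=[3.7305 6.4708 7.7989] v=[-1.2734 3.7383 -2.4649]
Step 6: x=[3.0289 7.9869 6.9844] v=[-1.4033 3.0322 -1.6290]
Max displacement = 2.2187

Answer: 2.2187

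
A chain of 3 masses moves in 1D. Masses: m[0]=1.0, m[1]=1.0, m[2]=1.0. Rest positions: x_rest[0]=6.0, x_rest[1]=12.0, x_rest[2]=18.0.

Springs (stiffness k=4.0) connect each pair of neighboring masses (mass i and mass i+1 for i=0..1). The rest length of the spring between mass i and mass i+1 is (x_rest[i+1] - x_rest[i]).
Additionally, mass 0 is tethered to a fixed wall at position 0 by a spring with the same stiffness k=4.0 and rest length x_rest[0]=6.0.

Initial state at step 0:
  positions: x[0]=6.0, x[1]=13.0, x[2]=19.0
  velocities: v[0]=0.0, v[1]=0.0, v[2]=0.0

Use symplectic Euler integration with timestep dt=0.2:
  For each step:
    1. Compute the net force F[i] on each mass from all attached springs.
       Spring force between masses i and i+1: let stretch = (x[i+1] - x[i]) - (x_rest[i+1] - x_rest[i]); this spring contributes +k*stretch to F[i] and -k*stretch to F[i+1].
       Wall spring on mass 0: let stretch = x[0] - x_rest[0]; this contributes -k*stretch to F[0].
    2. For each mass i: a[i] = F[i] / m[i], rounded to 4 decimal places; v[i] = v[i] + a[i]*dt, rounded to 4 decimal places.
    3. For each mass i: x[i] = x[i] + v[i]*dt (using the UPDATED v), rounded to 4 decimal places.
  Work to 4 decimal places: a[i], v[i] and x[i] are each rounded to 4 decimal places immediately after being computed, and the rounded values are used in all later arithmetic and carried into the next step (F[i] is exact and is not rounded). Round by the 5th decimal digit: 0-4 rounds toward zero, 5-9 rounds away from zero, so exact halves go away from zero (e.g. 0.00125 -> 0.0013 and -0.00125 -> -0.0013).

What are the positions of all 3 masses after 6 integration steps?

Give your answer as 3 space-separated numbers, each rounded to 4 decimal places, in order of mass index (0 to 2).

Answer: 6.3527 12.4299 18.2230

Derivation:
Step 0: x=[6.0000 13.0000 19.0000] v=[0.0000 0.0000 0.0000]
Step 1: x=[6.1600 12.8400 19.0000] v=[0.8000 -0.8000 0.0000]
Step 2: x=[6.4032 12.5968 18.9744] v=[1.2160 -1.2160 -0.1280]
Step 3: x=[6.6129 12.3830 18.8884] v=[1.0483 -1.0688 -0.4301]
Step 4: x=[6.6877 12.2869 18.7215] v=[0.3741 -0.4806 -0.8344]
Step 5: x=[6.5884 12.3244 18.4851] v=[-0.4967 0.1877 -1.1821]
Step 6: x=[6.3527 12.4299 18.2230] v=[-1.1786 0.5275 -1.3107]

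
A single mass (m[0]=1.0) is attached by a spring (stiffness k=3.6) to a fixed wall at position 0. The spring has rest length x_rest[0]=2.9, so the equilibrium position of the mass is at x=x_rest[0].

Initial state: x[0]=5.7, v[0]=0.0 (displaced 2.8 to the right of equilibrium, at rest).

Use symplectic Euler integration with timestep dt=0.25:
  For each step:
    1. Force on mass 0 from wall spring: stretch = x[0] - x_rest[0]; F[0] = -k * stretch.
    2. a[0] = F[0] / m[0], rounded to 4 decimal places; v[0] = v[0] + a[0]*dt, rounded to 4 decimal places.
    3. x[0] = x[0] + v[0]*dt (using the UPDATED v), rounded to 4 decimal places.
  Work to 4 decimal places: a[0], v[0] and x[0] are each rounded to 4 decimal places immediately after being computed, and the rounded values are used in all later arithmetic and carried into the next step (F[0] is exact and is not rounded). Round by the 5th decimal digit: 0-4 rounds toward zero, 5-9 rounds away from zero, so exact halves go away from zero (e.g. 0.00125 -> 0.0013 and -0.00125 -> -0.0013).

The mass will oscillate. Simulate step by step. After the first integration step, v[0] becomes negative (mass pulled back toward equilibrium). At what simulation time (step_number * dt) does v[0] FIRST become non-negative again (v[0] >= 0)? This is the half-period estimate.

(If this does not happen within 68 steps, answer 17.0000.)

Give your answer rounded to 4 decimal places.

Answer: 1.7500

Derivation:
Step 0: x=[5.7000] v=[0.0000]
Step 1: x=[5.0700] v=[-2.5200]
Step 2: x=[3.9518] v=[-4.4730]
Step 3: x=[2.5969] v=[-5.4196]
Step 4: x=[1.3102] v=[-5.1468]
Step 5: x=[0.3812] v=[-3.7160]
Step 6: x=[0.0189] v=[-1.4491]
Step 7: x=[0.3049] v=[1.1439]
First v>=0 after going negative at step 7, time=1.7500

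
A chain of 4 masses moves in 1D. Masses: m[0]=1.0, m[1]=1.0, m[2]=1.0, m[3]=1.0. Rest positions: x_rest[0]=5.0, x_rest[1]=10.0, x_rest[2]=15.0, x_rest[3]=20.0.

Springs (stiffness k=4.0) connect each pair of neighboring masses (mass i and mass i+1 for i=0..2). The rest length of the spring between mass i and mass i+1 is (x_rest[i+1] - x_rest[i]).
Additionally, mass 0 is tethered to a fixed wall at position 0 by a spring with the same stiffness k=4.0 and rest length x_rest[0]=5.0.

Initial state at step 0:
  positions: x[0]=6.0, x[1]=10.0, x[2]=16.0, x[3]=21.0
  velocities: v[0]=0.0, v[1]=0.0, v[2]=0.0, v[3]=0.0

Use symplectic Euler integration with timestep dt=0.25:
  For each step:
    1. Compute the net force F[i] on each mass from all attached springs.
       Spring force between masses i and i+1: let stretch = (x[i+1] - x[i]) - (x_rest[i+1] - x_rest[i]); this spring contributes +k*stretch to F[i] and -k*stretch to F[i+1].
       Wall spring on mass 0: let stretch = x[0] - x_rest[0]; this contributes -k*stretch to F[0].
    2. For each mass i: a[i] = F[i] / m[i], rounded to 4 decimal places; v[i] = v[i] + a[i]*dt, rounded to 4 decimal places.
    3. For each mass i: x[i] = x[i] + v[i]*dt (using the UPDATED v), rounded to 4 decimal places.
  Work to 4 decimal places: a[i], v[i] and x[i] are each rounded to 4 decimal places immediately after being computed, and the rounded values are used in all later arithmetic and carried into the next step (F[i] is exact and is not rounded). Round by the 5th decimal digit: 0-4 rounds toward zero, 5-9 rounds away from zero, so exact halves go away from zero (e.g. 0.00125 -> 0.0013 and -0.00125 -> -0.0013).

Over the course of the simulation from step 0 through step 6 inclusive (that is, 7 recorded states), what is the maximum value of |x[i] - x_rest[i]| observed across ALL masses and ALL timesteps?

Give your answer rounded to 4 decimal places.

Step 0: x=[6.0000 10.0000 16.0000 21.0000] v=[0.0000 0.0000 0.0000 0.0000]
Step 1: x=[5.5000 10.5000 15.7500 21.0000] v=[-2.0000 2.0000 -1.0000 0.0000]
Step 2: x=[4.8750 11.0625 15.5000 20.9375] v=[-2.5000 2.2500 -1.0000 -0.2500]
Step 3: x=[4.5781 11.1875 15.5000 20.7656] v=[-1.1875 0.5000 0.0000 -0.6875]
Step 4: x=[4.7891 10.7383 15.7383 20.5273] v=[0.8438 -1.7969 0.9531 -0.9531]
Step 5: x=[5.2901 10.0518 15.9238 20.3418] v=[2.0039 -2.7461 0.7421 -0.7421]
Step 6: x=[5.6590 9.6429 15.7458 20.3018] v=[1.4755 -1.6358 -0.7119 -0.1601]
Max displacement = 1.1875

Answer: 1.1875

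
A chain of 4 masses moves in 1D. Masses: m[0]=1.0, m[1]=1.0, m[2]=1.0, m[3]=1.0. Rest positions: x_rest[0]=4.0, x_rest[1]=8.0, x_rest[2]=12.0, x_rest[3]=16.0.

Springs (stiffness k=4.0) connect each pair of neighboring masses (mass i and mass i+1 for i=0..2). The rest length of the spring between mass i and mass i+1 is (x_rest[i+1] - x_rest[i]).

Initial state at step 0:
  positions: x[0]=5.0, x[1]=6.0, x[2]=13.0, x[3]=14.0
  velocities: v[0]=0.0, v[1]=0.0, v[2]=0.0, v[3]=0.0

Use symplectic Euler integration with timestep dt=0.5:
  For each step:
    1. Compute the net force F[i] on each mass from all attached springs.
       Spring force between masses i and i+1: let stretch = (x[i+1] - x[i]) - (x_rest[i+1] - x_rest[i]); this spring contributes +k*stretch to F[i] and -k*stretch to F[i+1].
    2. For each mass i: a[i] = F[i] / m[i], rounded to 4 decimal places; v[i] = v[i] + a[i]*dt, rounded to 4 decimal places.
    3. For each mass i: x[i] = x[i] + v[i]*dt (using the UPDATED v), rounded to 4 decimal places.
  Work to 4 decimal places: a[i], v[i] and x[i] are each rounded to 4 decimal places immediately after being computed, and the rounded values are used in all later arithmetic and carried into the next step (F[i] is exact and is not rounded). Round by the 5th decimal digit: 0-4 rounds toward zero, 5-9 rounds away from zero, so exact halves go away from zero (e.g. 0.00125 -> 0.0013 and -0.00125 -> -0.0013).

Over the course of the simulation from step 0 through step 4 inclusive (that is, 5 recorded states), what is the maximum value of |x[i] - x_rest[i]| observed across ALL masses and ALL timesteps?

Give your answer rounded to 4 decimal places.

Answer: 5.0000

Derivation:
Step 0: x=[5.0000 6.0000 13.0000 14.0000] v=[0.0000 0.0000 0.0000 0.0000]
Step 1: x=[2.0000 12.0000 7.0000 17.0000] v=[-6.0000 12.0000 -12.0000 6.0000]
Step 2: x=[5.0000 3.0000 16.0000 14.0000] v=[6.0000 -18.0000 18.0000 -6.0000]
Step 3: x=[2.0000 9.0000 10.0000 17.0000] v=[-6.0000 12.0000 -12.0000 6.0000]
Step 4: x=[2.0000 9.0000 10.0000 17.0000] v=[0.0000 0.0000 0.0000 0.0000]
Max displacement = 5.0000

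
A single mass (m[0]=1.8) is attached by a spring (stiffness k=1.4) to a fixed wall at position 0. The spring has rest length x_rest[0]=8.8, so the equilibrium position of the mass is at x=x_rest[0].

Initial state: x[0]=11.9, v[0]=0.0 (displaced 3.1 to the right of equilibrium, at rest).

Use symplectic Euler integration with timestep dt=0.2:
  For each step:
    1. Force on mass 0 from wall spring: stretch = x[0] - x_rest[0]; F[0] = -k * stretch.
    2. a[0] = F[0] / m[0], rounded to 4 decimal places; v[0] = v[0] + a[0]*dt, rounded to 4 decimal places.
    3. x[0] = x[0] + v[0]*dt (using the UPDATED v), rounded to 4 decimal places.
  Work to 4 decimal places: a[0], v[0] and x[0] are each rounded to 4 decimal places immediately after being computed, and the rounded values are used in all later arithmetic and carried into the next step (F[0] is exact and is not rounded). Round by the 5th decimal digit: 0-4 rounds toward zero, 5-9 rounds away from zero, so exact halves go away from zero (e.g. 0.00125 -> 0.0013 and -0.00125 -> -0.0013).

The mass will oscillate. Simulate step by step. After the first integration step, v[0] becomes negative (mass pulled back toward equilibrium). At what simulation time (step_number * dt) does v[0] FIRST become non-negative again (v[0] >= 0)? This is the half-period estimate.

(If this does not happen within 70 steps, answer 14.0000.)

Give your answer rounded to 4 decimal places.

Answer: 3.6000

Derivation:
Step 0: x=[11.9000] v=[0.0000]
Step 1: x=[11.8036] v=[-0.4822]
Step 2: x=[11.6137] v=[-0.9494]
Step 3: x=[11.3363] v=[-1.3871]
Step 4: x=[10.9800] v=[-1.7816]
Step 5: x=[10.5559] v=[-2.1207]
Step 6: x=[10.0771] v=[-2.3938]
Step 7: x=[9.5586] v=[-2.5925]
Step 8: x=[9.0165] v=[-2.7105]
Step 9: x=[8.4677] v=[-2.7442]
Step 10: x=[7.9292] v=[-2.6925]
Step 11: x=[7.4178] v=[-2.5570]
Step 12: x=[6.9494] v=[-2.3420]
Step 13: x=[6.5386] v=[-2.0541]
Step 14: x=[6.1981] v=[-1.7023]
Step 15: x=[5.9386] v=[-1.2976]
Step 16: x=[5.7681] v=[-0.8525]
Step 17: x=[5.6919] v=[-0.3809]
Step 18: x=[5.7124] v=[0.1026]
First v>=0 after going negative at step 18, time=3.6000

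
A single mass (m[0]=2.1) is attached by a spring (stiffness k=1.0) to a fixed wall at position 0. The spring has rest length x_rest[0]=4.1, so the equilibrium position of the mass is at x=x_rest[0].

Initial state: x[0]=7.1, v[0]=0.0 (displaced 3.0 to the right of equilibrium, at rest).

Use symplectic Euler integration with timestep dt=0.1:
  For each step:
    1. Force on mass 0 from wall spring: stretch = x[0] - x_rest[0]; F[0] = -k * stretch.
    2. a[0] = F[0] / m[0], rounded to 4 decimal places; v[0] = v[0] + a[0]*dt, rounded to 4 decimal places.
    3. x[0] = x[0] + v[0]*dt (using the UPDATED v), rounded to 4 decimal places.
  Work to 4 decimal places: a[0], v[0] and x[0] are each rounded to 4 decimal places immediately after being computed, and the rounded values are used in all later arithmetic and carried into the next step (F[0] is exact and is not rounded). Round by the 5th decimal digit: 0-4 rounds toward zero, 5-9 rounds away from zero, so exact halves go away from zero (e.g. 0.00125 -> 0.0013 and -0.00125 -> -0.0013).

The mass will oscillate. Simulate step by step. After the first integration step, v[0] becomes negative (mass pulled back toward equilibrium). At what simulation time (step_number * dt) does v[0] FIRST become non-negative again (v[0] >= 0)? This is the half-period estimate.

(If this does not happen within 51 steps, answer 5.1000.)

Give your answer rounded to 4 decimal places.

Step 0: x=[7.1000] v=[0.0000]
Step 1: x=[7.0857] v=[-0.1429]
Step 2: x=[7.0572] v=[-0.2851]
Step 3: x=[7.0146] v=[-0.4259]
Step 4: x=[6.9581] v=[-0.5647]
Step 5: x=[6.8880] v=[-0.7008]
Step 6: x=[6.8046] v=[-0.8336]
Step 7: x=[6.7084] v=[-0.9624]
Step 8: x=[6.5997] v=[-1.0866]
Step 9: x=[6.4791] v=[-1.2056]
Step 10: x=[6.3472] v=[-1.3189]
Step 11: x=[6.2046] v=[-1.4259]
Step 12: x=[6.0520] v=[-1.5261]
Step 13: x=[5.8901] v=[-1.6191]
Step 14: x=[5.7197] v=[-1.7043]
Step 15: x=[5.5416] v=[-1.7814]
Step 16: x=[5.3566] v=[-1.8501]
Step 17: x=[5.1656] v=[-1.9099]
Step 18: x=[4.9695] v=[-1.9606]
Step 19: x=[4.7693] v=[-2.0020]
Step 20: x=[4.5659] v=[-2.0339]
Step 21: x=[4.3603] v=[-2.0561]
Step 22: x=[4.1535] v=[-2.0685]
Step 23: x=[3.9464] v=[-2.0711]
Step 24: x=[3.7400] v=[-2.0638]
Step 25: x=[3.5353] v=[-2.0467]
Step 26: x=[3.3333] v=[-2.0198]
Step 27: x=[3.1350] v=[-1.9833]
Step 28: x=[2.9413] v=[-1.9374]
Step 29: x=[2.7531] v=[-1.8822]
Step 30: x=[2.5713] v=[-1.8181]
Step 31: x=[2.3968] v=[-1.7453]
Step 32: x=[2.2304] v=[-1.6642]
Step 33: x=[2.0729] v=[-1.5752]
Step 34: x=[1.9250] v=[-1.4787]
Step 35: x=[1.7875] v=[-1.3751]
Step 36: x=[1.6610] v=[-1.2650]
Step 37: x=[1.5461] v=[-1.1489]
Step 38: x=[1.4434] v=[-1.0273]
Step 39: x=[1.3533] v=[-0.9008]
Step 40: x=[1.2763] v=[-0.7700]
Step 41: x=[1.2128] v=[-0.6355]
Step 42: x=[1.1630] v=[-0.4980]
Step 43: x=[1.1272] v=[-0.3581]
Step 44: x=[1.1056] v=[-0.2165]
Step 45: x=[1.0982] v=[-0.0739]
Step 46: x=[1.1051] v=[0.0690]
First v>=0 after going negative at step 46, time=4.6000

Answer: 4.6000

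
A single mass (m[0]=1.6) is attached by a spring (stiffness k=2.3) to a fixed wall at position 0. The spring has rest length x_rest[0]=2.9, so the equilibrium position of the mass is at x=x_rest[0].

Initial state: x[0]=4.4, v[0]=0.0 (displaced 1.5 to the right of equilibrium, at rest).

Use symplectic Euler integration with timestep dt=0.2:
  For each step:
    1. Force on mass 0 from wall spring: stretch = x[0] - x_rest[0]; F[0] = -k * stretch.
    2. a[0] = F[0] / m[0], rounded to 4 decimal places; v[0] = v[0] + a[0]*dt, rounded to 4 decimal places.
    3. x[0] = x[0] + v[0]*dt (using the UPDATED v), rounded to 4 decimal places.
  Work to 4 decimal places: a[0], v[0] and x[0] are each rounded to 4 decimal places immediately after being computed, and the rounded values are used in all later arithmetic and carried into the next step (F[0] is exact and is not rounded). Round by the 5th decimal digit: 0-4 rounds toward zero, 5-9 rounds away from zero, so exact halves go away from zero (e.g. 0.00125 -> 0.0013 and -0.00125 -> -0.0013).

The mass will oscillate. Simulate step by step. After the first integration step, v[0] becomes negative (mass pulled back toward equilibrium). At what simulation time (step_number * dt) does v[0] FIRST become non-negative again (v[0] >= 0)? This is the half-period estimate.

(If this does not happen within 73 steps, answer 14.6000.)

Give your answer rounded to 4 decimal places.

Answer: 2.8000

Derivation:
Step 0: x=[4.4000] v=[0.0000]
Step 1: x=[4.3137] v=[-0.4313]
Step 2: x=[4.1462] v=[-0.8377]
Step 3: x=[3.9070] v=[-1.1960]
Step 4: x=[3.6099] v=[-1.4855]
Step 5: x=[3.2720] v=[-1.6896]
Step 6: x=[2.9127] v=[-1.7966]
Step 7: x=[2.5526] v=[-1.8003]
Step 8: x=[2.2125] v=[-1.7004]
Step 9: x=[1.9120] v=[-1.5027]
Step 10: x=[1.6683] v=[-1.2186]
Step 11: x=[1.4954] v=[-0.8645]
Step 12: x=[1.4033] v=[-0.4607]
Step 13: x=[1.3972] v=[-0.0304]
Step 14: x=[1.4775] v=[0.4017]
First v>=0 after going negative at step 14, time=2.8000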